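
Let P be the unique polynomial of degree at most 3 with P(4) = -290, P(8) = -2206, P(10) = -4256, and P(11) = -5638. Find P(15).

Write P(s) = as^3 + bs^2 + cs + d. Substituting each data point gives a linear system:
  64a + 16b + 4c + d = -290
  512a + 64b + 8c + d = -2206
  1000a + 100b + 10c + d = -4256
  1331a + 121b + 11c + d = -5638
Solving the system yields a = -4, b = -3, c = 5, d = -6.
So P(s) = -4s³ - 3s² + 5s - 6.
Then P(15) = -14106.

-14106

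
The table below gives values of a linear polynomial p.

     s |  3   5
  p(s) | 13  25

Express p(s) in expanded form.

Write p(s) = as + b. Substituting each data point gives a linear system:
  3a + b = 13
  5a + b = 25
Solving the system yields a = 6, b = -5.
So p(s) = 6s - 5.
Check: p(3) = 13. ✓

p(s) = 6s - 5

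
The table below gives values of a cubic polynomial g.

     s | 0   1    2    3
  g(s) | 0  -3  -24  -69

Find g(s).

Write g(s) = as^3 + bs^2 + cs + d. Substituting each data point gives a linear system:
  d = 0
  a + b + c + d = -3
  8a + 4b + 2c + d = -24
  27a + 9b + 3c + d = -69
Solving the system yields a = -1, b = -6, c = 4, d = 0.
So g(s) = -s^3 - 6s^2 + 4s.
Check: g(2) = -24. ✓

g(s) = -s^3 - 6s^2 + 4s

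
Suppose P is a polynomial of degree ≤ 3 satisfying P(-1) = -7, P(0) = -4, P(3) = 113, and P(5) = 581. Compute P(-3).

Using the Lagrange interpolation formula with nodes -1, 0, 3, 5:
  L_0(t) = t(t - 3)(t - 5) / -24
  L_1(t) = (t + 1)(t - 3)(t - 5) / 15
  L_2(t) = (t + 1)t(t - 5) / -24
  L_3(t) = (t + 1)t(t - 3) / 60
Then P(t) = -7·L_0(t) - 4·L_1(t) + 113·L_2(t) + 581·L_3(t).
Expanding and collecting terms gives P(t) = 5t^3 - t^2 - 3t - 4.
Evaluating at t = -3: P(-3) = -139.

-139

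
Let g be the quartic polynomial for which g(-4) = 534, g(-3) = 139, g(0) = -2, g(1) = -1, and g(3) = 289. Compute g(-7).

6039

Write g(u) = au^4 + bu^3 + cu^2 + du + e. Substituting each data point gives a linear system:
  256a - 64b + 16c - 4d + e = 534
  81a - 27b + 9c - 3d + e = 139
  e = -2
  a + b + c + d + e = -1
  81a + 27b + 9c + 3d + e = 289
Solving the system yields a = 3, b = 3, c = -3, d = -2, e = -2.
So g(u) = 3u^4 + 3u^3 - 3u^2 - 2u - 2.
Then g(-7) = 6039.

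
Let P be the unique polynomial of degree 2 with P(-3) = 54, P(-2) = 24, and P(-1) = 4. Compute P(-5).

Forward differences of the values at t = -3, -2, -1:
  P  : 54  24  4
  Δ  : -30  -20
  Δ^2: 10
The second differences are constant, confirming degree 2.
Interpolating (Newton forward form) and evaluating at t = -5 gives P(-5) = 144.

144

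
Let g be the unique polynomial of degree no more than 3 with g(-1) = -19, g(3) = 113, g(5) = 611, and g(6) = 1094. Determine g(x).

Write g(x) = ax^3 + bx^2 + cx + d. Substituting each data point gives a linear system:
  -a + b - c + d = -19
  27a + 9b + 3c + d = 113
  125a + 25b + 5c + d = 611
  216a + 36b + 6c + d = 1094
Solving the system yields a = 6, b = -6, c = 3, d = -4.
So g(x) = 6x^3 - 6x^2 + 3x - 4.
Check: g(6) = 1094. ✓

g(x) = 6x^3 - 6x^2 + 3x - 4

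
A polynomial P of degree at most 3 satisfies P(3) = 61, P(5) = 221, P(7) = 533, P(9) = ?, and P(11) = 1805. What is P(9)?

The 4 known points determine the degree-3 polynomial uniquely.
Write P(s) = as^3 + bs^2 + cs + d. Substituting each data point gives a linear system:
  27a + 9b + 3c + d = 61
  125a + 25b + 5c + d = 221
  343a + 49b + 7c + d = 533
  1331a + 121b + 11c + d = 1805
Solving the system yields a = 1, b = 4, c = -1, d = 1.
So P(s) = s³ + 4s² - s + 1.
Then P(9) = 1045.

1045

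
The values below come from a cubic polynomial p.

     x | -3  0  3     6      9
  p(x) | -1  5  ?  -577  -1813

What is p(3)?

On equispaced nodes a degree-3 polynomial has vanishing fourth forward difference, so
  p(-3) - 4·p(0) + 6·p(3) - 4·p(6) + p(9) = 0.
Substituting the known values and solving for p(3):
  6·p(3) = -474
  p(3) = -79.

-79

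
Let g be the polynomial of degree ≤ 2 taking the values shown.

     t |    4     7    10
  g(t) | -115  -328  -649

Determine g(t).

Using the Lagrange interpolation formula with nodes 4, 7, 10:
  L_0(t) = (t - 7)(t - 10) / 18
  L_1(t) = (t - 4)(t - 10) / -9
  L_2(t) = (t - 4)(t - 7) / 18
Then g(t) = -115·L_0(t) - 328·L_1(t) - 649·L_2(t).
Expanding and collecting terms gives g(t) = -6t^2 - 5t + 1.
Check: g(7) = -328. ✓

g(t) = -6t^2 - 5t + 1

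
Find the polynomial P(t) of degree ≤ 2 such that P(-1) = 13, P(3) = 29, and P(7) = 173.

P(t) = 4t^2 - 4t + 5

Using the Lagrange interpolation formula with nodes -1, 3, 7:
  L_0(t) = (t - 3)(t - 7) / 32
  L_1(t) = (t + 1)(t - 7) / -16
  L_2(t) = (t + 1)(t - 3) / 32
Then P(t) = 13·L_0(t) + 29·L_1(t) + 173·L_2(t).
Expanding and collecting terms gives P(t) = 4t^2 - 4t + 5.
Check: P(3) = 29. ✓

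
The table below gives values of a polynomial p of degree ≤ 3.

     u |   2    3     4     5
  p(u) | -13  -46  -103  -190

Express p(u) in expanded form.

Write p(u) = au^3 + bu^2 + cu + d. Substituting each data point gives a linear system:
  8a + 4b + 2c + d = -13
  27a + 9b + 3c + d = -46
  64a + 16b + 4c + d = -103
  125a + 25b + 5c + d = -190
Solving the system yields a = -1, b = -3, c = 1, d = 5.
So p(u) = -u^3 - 3u^2 + u + 5.
Check: p(2) = -13. ✓

p(u) = -u^3 - 3u^2 + u + 5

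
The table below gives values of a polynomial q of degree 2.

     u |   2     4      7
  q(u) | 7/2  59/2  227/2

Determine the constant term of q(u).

Write q(u) = au^2 + bu + c. Substituting each data point gives a linear system:
  4a + 2b + c = 7/2
  16a + 4b + c = 59/2
  49a + 7b + c = 227/2
Solving the system yields a = 3, b = -5, c = 3/2.
So q(u) = 3u^2 - 5u + 3/2.
The constant term is 3/2.

3/2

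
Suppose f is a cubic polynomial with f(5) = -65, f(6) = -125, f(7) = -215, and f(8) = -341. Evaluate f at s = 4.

Using the Lagrange interpolation formula with nodes 5, 6, 7, 8:
  L_0(s) = (s - 6)(s - 7)(s - 8) / -6
  L_1(s) = (s - 5)(s - 7)(s - 8) / 2
  L_2(s) = (s - 5)(s - 6)(s - 8) / -2
  L_3(s) = (s - 5)(s - 6)(s - 7) / 6
Then f(s) = -65·L_0(s) - 125·L_1(s) - 215·L_2(s) - 341·L_3(s).
Expanding and collecting terms gives f(s) = -s³ + 3s² - 2s - 5.
Evaluating at s = 4: f(4) = -29.

-29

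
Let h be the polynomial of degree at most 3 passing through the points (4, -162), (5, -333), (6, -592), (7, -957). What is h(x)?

h(x) = -3x^3 + x^2 + 3x + 2

Write h(x) = ax^3 + bx^2 + cx + d. Substituting each data point gives a linear system:
  64a + 16b + 4c + d = -162
  125a + 25b + 5c + d = -333
  216a + 36b + 6c + d = -592
  343a + 49b + 7c + d = -957
Solving the system yields a = -3, b = 1, c = 3, d = 2.
So h(x) = -3x³ + x² + 3x + 2.
Check: h(5) = -333. ✓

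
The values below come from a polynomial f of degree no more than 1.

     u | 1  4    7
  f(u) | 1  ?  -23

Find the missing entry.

-11

On equispaced nodes a degree-1 polynomial has vanishing second forward difference, so
  f(1) - 2·f(4) + f(7) = 0.
Substituting the known values and solving for f(4):
  -2·f(4) = 22
  f(4) = -11.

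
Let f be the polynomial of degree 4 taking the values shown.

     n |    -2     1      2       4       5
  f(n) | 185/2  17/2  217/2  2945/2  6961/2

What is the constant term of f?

1/2

Write f(n) = an^4 + bn^3 + cn^2 + dn + e. Substituting each data point gives a linear system:
  16a - 8b + 4c - 2d + e = 185/2
  a + b + c + d + e = 17/2
  16a + 8b + 4c + 2d + e = 217/2
  256a + 64b + 16c + 4d + e = 2945/2
  625a + 125b + 25c + 5d + e = 6961/2
Solving the system yields a = 5, b = 2, c = 5, d = -4, e = 1/2.
So f(n) = 5n^4 + 2n^3 + 5n^2 - 4n + 1/2.
The constant term is 1/2.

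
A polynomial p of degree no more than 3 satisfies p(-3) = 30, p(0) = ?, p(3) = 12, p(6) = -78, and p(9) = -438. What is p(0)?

On equispaced nodes a degree-3 polynomial has vanishing fourth forward difference, so
  p(-3) - 4·p(0) + 6·p(3) - 4·p(6) + p(9) = 0.
Substituting the known values and solving for p(0):
  -4·p(0) = 24
  p(0) = -6.

-6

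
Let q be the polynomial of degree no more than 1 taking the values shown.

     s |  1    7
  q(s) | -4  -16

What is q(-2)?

Using the Lagrange interpolation formula with nodes 1, 7:
  L_0(s) = (s - 7) / -6
  L_1(s) = (s - 1) / 6
Then q(s) = -4·L_0(s) - 16·L_1(s).
Expanding and collecting terms gives q(s) = -2s - 2.
Evaluating at s = -2: q(-2) = 2.

2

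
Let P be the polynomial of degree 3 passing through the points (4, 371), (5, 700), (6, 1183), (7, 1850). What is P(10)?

Write P(n) = an^3 + bn^2 + cn + d. Substituting each data point gives a linear system:
  64a + 16b + 4c + d = 371
  125a + 25b + 5c + d = 700
  216a + 36b + 6c + d = 1183
  343a + 49b + 7c + d = 1850
Solving the system yields a = 5, b = 2, c = 6, d = -5.
So P(n) = 5n^3 + 2n^2 + 6n - 5.
Then P(10) = 5255.

5255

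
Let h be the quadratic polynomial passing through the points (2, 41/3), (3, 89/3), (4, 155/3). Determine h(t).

h(t) = 3t^2 + t - 1/3

Write h(t) = at^2 + bt + c. Substituting each data point gives a linear system:
  4a + 2b + c = 41/3
  9a + 3b + c = 89/3
  16a + 4b + c = 155/3
Solving the system yields a = 3, b = 1, c = -1/3.
So h(t) = 3t^2 + t - 1/3.
Check: h(3) = 89/3. ✓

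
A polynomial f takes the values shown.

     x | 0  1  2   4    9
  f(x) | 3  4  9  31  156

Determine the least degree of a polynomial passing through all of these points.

2

Divided differences on the nodes 0, 1, 2, 4, 9:
  order 0: 3  4  9  31  156
  order 1: 1  5  11  25
  order 2: 2  2  2
  order 3: 0  0
  order 4: 0
The order-2 divided differences are all 2 (nonzero) and every higher order vanishes, so the data lies on a polynomial of degree exactly 2.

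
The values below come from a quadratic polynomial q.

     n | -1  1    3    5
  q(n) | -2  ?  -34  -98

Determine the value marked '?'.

The 3 known points determine the degree-2 polynomial uniquely.
Write q(n) = an^2 + bn + c. Substituting each data point gives a linear system:
  a - b + c = -2
  9a + 3b + c = -34
  25a + 5b + c = -98
Solving the system yields a = -4, b = 0, c = 2.
So q(n) = -4n^2 + 2.
Then q(1) = -2.

-2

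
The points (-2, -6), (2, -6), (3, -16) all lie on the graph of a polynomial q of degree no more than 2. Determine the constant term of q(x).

2

Write q(x) = ax^2 + bx + c. Substituting each data point gives a linear system:
  4a - 2b + c = -6
  4a + 2b + c = -6
  9a + 3b + c = -16
Solving the system yields a = -2, b = 0, c = 2.
So q(x) = -2x^2 + 2.
The constant term is 2.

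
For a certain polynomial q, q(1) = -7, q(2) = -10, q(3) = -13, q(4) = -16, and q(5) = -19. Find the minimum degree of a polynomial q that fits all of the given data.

1

Forward differences of the values at t = 1, 2, 3, 4, 5:
  q  : -7  -10  -13  -16  -19
  Δ  : -3  -3  -3  -3
  Δ^2: 0  0  0
  Δ^3: 0  0
  Δ^4: 0
The first differences are constant (-3) and nonzero, while all higher differences vanish, so the minimal degree is 1.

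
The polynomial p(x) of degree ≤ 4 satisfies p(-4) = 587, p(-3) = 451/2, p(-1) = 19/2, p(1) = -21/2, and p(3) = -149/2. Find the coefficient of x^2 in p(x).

-1/2

Write p(x) = ax^4 + bx^3 + cx^2 + dx + e. Substituting each data point gives a linear system:
  256a - 64b + 16c - 4d + e = 587
  81a - 27b + 9c - 3d + e = 451/2
  a - b + c - d + e = 19/2
  a + b + c + d + e = -21/2
  81a + 27b + 9c + 3d + e = -149/2
Solving the system yields a = 1, b = -5, c = -1/2, d = -5, e = -1.
So p(x) = x⁴ - 5x³ - (1/2)x² - 5x - 1.
The coefficient of x^2 is -1/2.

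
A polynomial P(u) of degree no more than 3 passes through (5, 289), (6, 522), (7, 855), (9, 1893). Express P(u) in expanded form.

P(u) = 3u^3 - 4u^2 + 4u - 6

Using the Lagrange interpolation formula with nodes 5, 6, 7, 9:
  L_0(u) = (u - 6)(u - 7)(u - 9) / -8
  L_1(u) = (u - 5)(u - 7)(u - 9) / 3
  L_2(u) = (u - 5)(u - 6)(u - 9) / -4
  L_3(u) = (u - 5)(u - 6)(u - 7) / 24
Then P(u) = 289·L_0(u) + 522·L_1(u) + 855·L_2(u) + 1893·L_3(u).
Expanding and collecting terms gives P(u) = 3u³ - 4u² + 4u - 6.
Check: P(9) = 1893. ✓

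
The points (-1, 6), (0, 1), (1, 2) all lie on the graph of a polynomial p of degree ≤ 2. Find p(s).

p(s) = 3s^2 - 2s + 1

Write p(s) = as^2 + bs + c. Substituting each data point gives a linear system:
  a - b + c = 6
  c = 1
  a + b + c = 2
Solving the system yields a = 3, b = -2, c = 1.
So p(s) = 3s² - 2s + 1.
Check: p(-1) = 6. ✓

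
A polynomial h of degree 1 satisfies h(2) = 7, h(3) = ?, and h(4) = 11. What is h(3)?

The 2 known points determine the degree-1 polynomial uniquely.
Write h(s) = as + b. Substituting each data point gives a linear system:
  2a + b = 7
  4a + b = 11
Solving the system yields a = 2, b = 3.
So h(s) = 2s + 3.
Then h(3) = 9.

9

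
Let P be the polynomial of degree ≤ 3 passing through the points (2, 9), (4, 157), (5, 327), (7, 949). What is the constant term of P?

-3

Write P(n) = an^3 + bn^2 + cn + d. Substituting each data point gives a linear system:
  8a + 4b + 2c + d = 9
  64a + 16b + 4c + d = 157
  125a + 25b + 5c + d = 327
  343a + 49b + 7c + d = 949
Solving the system yields a = 3, b = -1, c = -4, d = -3.
So P(n) = 3n^3 - n^2 - 4n - 3.
The constant term is -3.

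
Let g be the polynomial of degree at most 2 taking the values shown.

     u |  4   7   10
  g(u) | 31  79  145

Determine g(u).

g(u) = u^2 + 5u - 5

Write g(u) = au^2 + bu + c. Substituting each data point gives a linear system:
  16a + 4b + c = 31
  49a + 7b + c = 79
  100a + 10b + c = 145
Solving the system yields a = 1, b = 5, c = -5.
So g(u) = u^2 + 5u - 5.
Check: g(4) = 31. ✓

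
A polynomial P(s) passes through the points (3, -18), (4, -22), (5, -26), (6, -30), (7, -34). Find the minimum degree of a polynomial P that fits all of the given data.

Forward differences of the values at s = 3, 4, 5, 6, 7:
  P  : -18  -22  -26  -30  -34
  Δ  : -4  -4  -4  -4
  Δ^2: 0  0  0
  Δ^3: 0  0
  Δ^4: 0
The first differences are constant (-4) and nonzero, while all higher differences vanish, so the minimal degree is 1.

1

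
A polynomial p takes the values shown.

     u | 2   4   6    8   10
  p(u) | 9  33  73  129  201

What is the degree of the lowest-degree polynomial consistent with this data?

2

Forward differences of the values at u = 2, 4, 6, 8, 10:
  p  : 9  33  73  129  201
  Δ  : 24  40  56  72
  Δ^2: 16  16  16
  Δ^3: 0  0
  Δ^4: 0
The second differences are constant (16) and nonzero, while all higher differences vanish, so the minimal degree is 2.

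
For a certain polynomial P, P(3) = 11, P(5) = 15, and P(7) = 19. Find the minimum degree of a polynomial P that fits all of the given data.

1

Forward differences of the values at u = 3, 5, 7:
  P  : 11  15  19
  Δ  : 4  4
  Δ^2: 0
The first differences are constant (4) and nonzero, while all higher differences vanish, so the minimal degree is 1.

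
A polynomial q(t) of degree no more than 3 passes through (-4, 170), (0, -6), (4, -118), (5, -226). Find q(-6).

Write q(t) = at^3 + bt^2 + ct + d. Substituting each data point gives a linear system:
  -64a + 16b - 4c + d = 170
  d = -6
  64a + 16b + 4c + d = -118
  125a + 25b + 5c + d = -226
Solving the system yields a = -2, b = 2, c = -4, d = -6.
So q(t) = -2t^3 + 2t^2 - 4t - 6.
Then q(-6) = 522.

522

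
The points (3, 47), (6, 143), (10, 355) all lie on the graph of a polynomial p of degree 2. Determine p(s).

Write p(s) = as^2 + bs + c. Substituting each data point gives a linear system:
  9a + 3b + c = 47
  36a + 6b + c = 143
  100a + 10b + c = 355
Solving the system yields a = 3, b = 5, c = 5.
So p(s) = 3s^2 + 5s + 5.
Check: p(10) = 355. ✓

p(s) = 3s^2 + 5s + 5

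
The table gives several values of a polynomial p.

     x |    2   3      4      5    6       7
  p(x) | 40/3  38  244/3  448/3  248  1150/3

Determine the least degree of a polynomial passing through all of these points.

3

Forward differences of the values at x = 2, 3, 4, 5, 6, 7:
  p  : 40/3  38  244/3  448/3  248  1150/3
  Δ  : 74/3  130/3  68  296/3  406/3
  Δ^2: 56/3  74/3  92/3  110/3
  Δ^3: 6  6  6
  Δ^4: 0  0
  Δ^5: 0
The third differences are constant (6) and nonzero, while all higher differences vanish, so the minimal degree is 3.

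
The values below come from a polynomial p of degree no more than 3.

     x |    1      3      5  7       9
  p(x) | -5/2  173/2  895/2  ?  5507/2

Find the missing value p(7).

On equispaced nodes a degree-3 polynomial has vanishing fourth forward difference, so
  p(1) - 4·p(3) + 6·p(5) - 4·p(7) + p(9) = 0.
Substituting the known values and solving for p(7):
  -4·p(7) = -5090
  p(7) = 2545/2.

2545/2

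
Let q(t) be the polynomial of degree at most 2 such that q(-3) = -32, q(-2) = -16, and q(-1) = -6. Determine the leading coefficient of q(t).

Write q(t) = at^2 + bt + c. Substituting each data point gives a linear system:
  9a - 3b + c = -32
  4a - 2b + c = -16
  a - b + c = -6
Solving the system yields a = -3, b = 1, c = -2.
So q(t) = -3t^2 + t - 2.
The leading coefficient is -3.

-3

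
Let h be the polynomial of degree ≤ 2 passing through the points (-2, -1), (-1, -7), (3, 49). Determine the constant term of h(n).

Write h(n) = an^2 + bn + c. Substituting each data point gives a linear system:
  4a - 2b + c = -1
  a - b + c = -7
  9a + 3b + c = 49
Solving the system yields a = 4, b = 6, c = -5.
So h(n) = 4n^2 + 6n - 5.
The constant term is -5.

-5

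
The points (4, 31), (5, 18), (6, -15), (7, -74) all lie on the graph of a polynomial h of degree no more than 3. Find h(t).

Write h(t) = at^3 + bt^2 + ct + d. Substituting each data point gives a linear system:
  64a + 16b + 4c + d = 31
  125a + 25b + 5c + d = 18
  216a + 36b + 6c + d = -15
  343a + 49b + 7c + d = -74
Solving the system yields a = -1, b = 5, c = 3, d = 3.
So h(t) = -t³ + 5t² + 3t + 3.
Check: h(5) = 18. ✓

h(t) = -t^3 + 5t^2 + 3t + 3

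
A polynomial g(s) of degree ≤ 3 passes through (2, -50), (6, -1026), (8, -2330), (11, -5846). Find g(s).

g(s) = -4s^3 - 4s^2 - 4s + 6

Using the Lagrange interpolation formula with nodes 2, 6, 8, 11:
  L_0(s) = (s - 6)(s - 8)(s - 11) / -216
  L_1(s) = (s - 2)(s - 8)(s - 11) / 40
  L_2(s) = (s - 2)(s - 6)(s - 11) / -36
  L_3(s) = (s - 2)(s - 6)(s - 8) / 135
Then g(s) = -50·L_0(s) - 1026·L_1(s) - 2330·L_2(s) - 5846·L_3(s).
Expanding and collecting terms gives g(s) = -4s³ - 4s² - 4s + 6.
Check: g(8) = -2330. ✓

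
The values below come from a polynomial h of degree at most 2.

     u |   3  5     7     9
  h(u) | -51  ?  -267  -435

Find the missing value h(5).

The 3 known points determine the degree-2 polynomial uniquely.
Write h(u) = au^2 + bu + c. Substituting each data point gives a linear system:
  9a + 3b + c = -51
  49a + 7b + c = -267
  81a + 9b + c = -435
Solving the system yields a = -5, b = -4, c = 6.
So h(u) = -5u^2 - 4u + 6.
Then h(5) = -139.

-139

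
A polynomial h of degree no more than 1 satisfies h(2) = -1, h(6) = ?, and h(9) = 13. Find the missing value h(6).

7

The 2 known points determine the degree-1 polynomial uniquely.
Write h(u) = au + b. Substituting each data point gives a linear system:
  2a + b = -1
  9a + b = 13
Solving the system yields a = 2, b = -5.
So h(u) = 2u - 5.
Then h(6) = 7.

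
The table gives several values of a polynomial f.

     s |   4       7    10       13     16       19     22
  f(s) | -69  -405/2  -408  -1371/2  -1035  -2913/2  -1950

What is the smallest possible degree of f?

2

Forward differences of the values at s = 4, 7, 10, 13, 16, 19, 22:
  f  : -69  -405/2  -408  -1371/2  -1035  -2913/2  -1950
  Δ  : -267/2  -411/2  -555/2  -699/2  -843/2  -987/2
  Δ^2: -72  -72  -72  -72  -72
  Δ^3: 0  0  0  0
  Δ^4: 0  0  0
  Δ^5: 0  0
  Δ^6: 0
The second differences are constant (-72) and nonzero, while all higher differences vanish, so the minimal degree is 2.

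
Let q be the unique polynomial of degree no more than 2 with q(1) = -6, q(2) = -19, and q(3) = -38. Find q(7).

-174

Using the Lagrange interpolation formula with nodes 1, 2, 3:
  L_0(n) = (n - 2)(n - 3) / 2
  L_1(n) = (n - 1)(n - 3) / -1
  L_2(n) = (n - 1)(n - 2) / 2
Then q(n) = -6·L_0(n) - 19·L_1(n) - 38·L_2(n).
Expanding and collecting terms gives q(n) = -3n² - 4n + 1.
Evaluating at n = 7: q(7) = -174.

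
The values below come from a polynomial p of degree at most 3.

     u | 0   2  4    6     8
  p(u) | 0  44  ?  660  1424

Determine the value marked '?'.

The 4 known points determine the degree-3 polynomial uniquely.
Write p(u) = au^3 + bu^2 + cu + d. Substituting each data point gives a linear system:
  d = 0
  8a + 4b + 2c + d = 44
  216a + 36b + 6c + d = 660
  512a + 64b + 8c + d = 1424
Solving the system yields a = 2, b = 6, c = 2, d = 0.
So p(u) = 2u³ + 6u² + 2u.
Then p(4) = 232.

232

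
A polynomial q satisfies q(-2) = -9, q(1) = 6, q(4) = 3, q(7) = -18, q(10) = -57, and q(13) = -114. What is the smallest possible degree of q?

2

Forward differences of the values at x = -2, 1, 4, 7, 10, 13:
  q  : -9  6  3  -18  -57  -114
  Δ  : 15  -3  -21  -39  -57
  Δ^2: -18  -18  -18  -18
  Δ^3: 0  0  0
  Δ^4: 0  0
  Δ^5: 0
The second differences are constant (-18) and nonzero, while all higher differences vanish, so the minimal degree is 2.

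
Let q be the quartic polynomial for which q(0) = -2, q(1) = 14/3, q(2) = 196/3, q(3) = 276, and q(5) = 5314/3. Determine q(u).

Write q(u) = au^4 + bu^3 + cu^2 + du + e. Substituting each data point gives a linear system:
  e = -2
  a + b + c + d + e = 14/3
  16a + 8b + 4c + 2d + e = 196/3
  81a + 27b + 9c + 3d + e = 276
  625a + 125b + 25c + 5d + e = 5314/3
Solving the system yields a = 2, b = 4, c = 1, d = -1/3, e = -2.
So q(u) = 2u^4 + 4u^3 + u^2 - (1/3)u - 2.
Check: q(2) = 196/3. ✓

q(u) = 2u^4 + 4u^3 + u^2 - (1/3)u - 2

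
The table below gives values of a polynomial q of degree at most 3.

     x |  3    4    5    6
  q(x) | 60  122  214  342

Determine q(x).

q(x) = x^3 + 3x^2 + 4x - 6

Using the Lagrange interpolation formula with nodes 3, 4, 5, 6:
  L_0(x) = (x - 4)(x - 5)(x - 6) / -6
  L_1(x) = (x - 3)(x - 5)(x - 6) / 2
  L_2(x) = (x - 3)(x - 4)(x - 6) / -2
  L_3(x) = (x - 3)(x - 4)(x - 5) / 6
Then q(x) = 60·L_0(x) + 122·L_1(x) + 214·L_2(x) + 342·L_3(x).
Expanding and collecting terms gives q(x) = x³ + 3x² + 4x - 6.
Check: q(3) = 60. ✓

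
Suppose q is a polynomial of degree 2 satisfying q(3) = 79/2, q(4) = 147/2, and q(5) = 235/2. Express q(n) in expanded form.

q(n) = 5n^2 - n - 5/2

Write q(n) = an^2 + bn + c. Substituting each data point gives a linear system:
  9a + 3b + c = 79/2
  16a + 4b + c = 147/2
  25a + 5b + c = 235/2
Solving the system yields a = 5, b = -1, c = -5/2.
So q(n) = 5n^2 - n - 5/2.
Check: q(4) = 147/2. ✓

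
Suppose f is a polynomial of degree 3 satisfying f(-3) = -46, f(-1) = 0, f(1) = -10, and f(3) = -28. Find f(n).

f(n) = n^3 - 4n^2 - 6n - 1

Write f(n) = an^3 + bn^2 + cn + d. Substituting each data point gives a linear system:
  -27a + 9b - 3c + d = -46
  -a + b - c + d = 0
  a + b + c + d = -10
  27a + 9b + 3c + d = -28
Solving the system yields a = 1, b = -4, c = -6, d = -1.
So f(n) = n^3 - 4n^2 - 6n - 1.
Check: f(-1) = 0. ✓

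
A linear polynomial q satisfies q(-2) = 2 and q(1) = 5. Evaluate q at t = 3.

Using the Lagrange interpolation formula with nodes -2, 1:
  L_0(t) = (t - 1) / -3
  L_1(t) = (t + 2) / 3
Then q(t) = 2·L_0(t) + 5·L_1(t).
Expanding and collecting terms gives q(t) = t + 4.
Evaluating at t = 3: q(3) = 7.

7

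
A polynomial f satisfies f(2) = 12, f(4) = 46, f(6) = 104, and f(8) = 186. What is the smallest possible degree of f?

2

Forward differences of the values at n = 2, 4, 6, 8:
  f  : 12  46  104  186
  Δ  : 34  58  82
  Δ^2: 24  24
  Δ^3: 0
The second differences are constant (24) and nonzero, while all higher differences vanish, so the minimal degree is 2.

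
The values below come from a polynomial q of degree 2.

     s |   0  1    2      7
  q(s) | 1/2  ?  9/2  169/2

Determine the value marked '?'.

1/2

The 3 known points determine the degree-2 polynomial uniquely.
Write q(s) = as^2 + bs + c. Substituting each data point gives a linear system:
  c = 1/2
  4a + 2b + c = 9/2
  49a + 7b + c = 169/2
Solving the system yields a = 2, b = -2, c = 1/2.
So q(s) = 2s^2 - 2s + 1/2.
Then q(1) = 1/2.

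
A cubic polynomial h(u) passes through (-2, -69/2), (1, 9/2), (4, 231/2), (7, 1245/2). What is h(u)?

Write h(u) = au^3 + bu^2 + cu + d. Substituting each data point gives a linear system:
  -8a + 4b - 2c + d = -69/2
  a + b + c + d = 9/2
  64a + 16b + 4c + d = 231/2
  343a + 49b + 7c + d = 1245/2
Solving the system yields a = 2, b = -2, c = 5, d = -1/2.
So h(u) = 2u^3 - 2u^2 + 5u - 1/2.
Check: h(4) = 231/2. ✓

h(u) = 2u^3 - 2u^2 + 5u - 1/2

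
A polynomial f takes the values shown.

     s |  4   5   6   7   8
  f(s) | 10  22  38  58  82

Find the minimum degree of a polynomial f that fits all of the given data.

2

Forward differences of the values at s = 4, 5, 6, 7, 8:
  f  : 10  22  38  58  82
  Δ  : 12  16  20  24
  Δ^2: 4  4  4
  Δ^3: 0  0
  Δ^4: 0
The second differences are constant (4) and nonzero, while all higher differences vanish, so the minimal degree is 2.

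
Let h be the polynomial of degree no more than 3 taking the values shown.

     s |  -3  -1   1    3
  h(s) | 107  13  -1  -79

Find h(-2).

Using the Lagrange interpolation formula with nodes -3, -1, 1, 3:
  L_0(s) = (s + 1)(s - 1)(s - 3) / -48
  L_1(s) = (s + 3)(s - 1)(s - 3) / 16
  L_2(s) = (s + 3)(s + 1)(s - 3) / -16
  L_3(s) = (s + 3)(s + 1)(s - 1) / 48
Then h(s) = 107·L_0(s) + 13·L_1(s) - 1·L_2(s) - 79·L_3(s).
Expanding and collecting terms gives h(s) = -3s³ + s² - 4s + 5.
Evaluating at s = -2: h(-2) = 41.

41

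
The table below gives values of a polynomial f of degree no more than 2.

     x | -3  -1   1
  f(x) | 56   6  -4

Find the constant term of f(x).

Write f(x) = ax^2 + bx + c. Substituting each data point gives a linear system:
  9a - 3b + c = 56
  a - b + c = 6
  a + b + c = -4
Solving the system yields a = 5, b = -5, c = -4.
So f(x) = 5x² - 5x - 4.
The constant term is -4.

-4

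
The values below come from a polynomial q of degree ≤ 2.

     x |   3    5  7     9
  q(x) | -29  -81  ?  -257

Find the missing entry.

On equispaced nodes a degree-2 polynomial has vanishing third forward difference, so
  - q(3) + 3·q(5) - 3·q(7) + q(9) = 0.
Substituting the known values and solving for q(7):
  -3·q(7) = 471
  q(7) = -157.

-157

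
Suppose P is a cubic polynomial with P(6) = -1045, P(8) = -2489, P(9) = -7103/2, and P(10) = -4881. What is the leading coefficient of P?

Write P(s) = as^3 + bs^2 + cs + d. Substituting each data point gives a linear system:
  216a + 36b + 6c + d = -1045
  512a + 64b + 8c + d = -2489
  729a + 81b + 9c + d = -7103/2
  1000a + 100b + 10c + d = -4881
Solving the system yields a = -5, b = 3/2, c = -3, d = -1.
So P(s) = -5s³ + (3/2)s² - 3s - 1.
The leading coefficient is -5.

-5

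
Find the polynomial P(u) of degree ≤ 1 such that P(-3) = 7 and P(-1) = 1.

P(u) = -3u - 2

Write P(u) = au + b. Substituting each data point gives a linear system:
  -3a + b = 7
  -a + b = 1
Solving the system yields a = -3, b = -2.
So P(u) = -3u - 2.
Check: P(-3) = 7. ✓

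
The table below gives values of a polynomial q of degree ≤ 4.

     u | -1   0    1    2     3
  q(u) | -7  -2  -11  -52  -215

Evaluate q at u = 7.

-6407

Write q(u) = au^4 + bu^3 + cu^2 + du + e. Substituting each data point gives a linear system:
  a - b + c - d + e = -7
  e = -2
  a + b + c + d + e = -11
  16a + 8b + 4c + 2d + e = -52
  81a + 27b + 9c + 3d + e = -215
Solving the system yields a = -3, b = 3, c = -4, d = -5, e = -2.
So q(u) = -3u⁴ + 3u³ - 4u² - 5u - 2.
Then q(7) = -6407.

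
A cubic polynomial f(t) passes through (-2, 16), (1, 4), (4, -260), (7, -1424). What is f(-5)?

Forward differences of the values at t = -2, 1, 4, 7:
  f  : 16  4  -260  -1424
  Δ  : -12  -264  -1164
  Δ^2: -252  -900
  Δ^3: -648
The third differences are constant, confirming degree 3.
Interpolating (Newton forward form) and evaluating at t = -5 gives f(-5) = 424.

424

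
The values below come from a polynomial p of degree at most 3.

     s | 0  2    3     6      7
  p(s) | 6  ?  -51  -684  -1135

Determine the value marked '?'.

0

The 4 known points determine the degree-3 polynomial uniquely.
Write p(s) = as^3 + bs^2 + cs + d. Substituting each data point gives a linear system:
  d = 6
  27a + 9b + 3c + d = -51
  216a + 36b + 6c + d = -684
  343a + 49b + 7c + d = -1135
Solving the system yields a = -4, b = 4, c = 5, d = 6.
So p(s) = -4s³ + 4s² + 5s + 6.
Then p(2) = 0.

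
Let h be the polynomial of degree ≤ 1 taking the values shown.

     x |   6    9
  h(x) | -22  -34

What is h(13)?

-50

Using the Lagrange interpolation formula with nodes 6, 9:
  L_0(x) = (x - 9) / -3
  L_1(x) = (x - 6) / 3
Then h(x) = -22·L_0(x) - 34·L_1(x).
Expanding and collecting terms gives h(x) = -4x + 2.
Evaluating at x = 13: h(13) = -50.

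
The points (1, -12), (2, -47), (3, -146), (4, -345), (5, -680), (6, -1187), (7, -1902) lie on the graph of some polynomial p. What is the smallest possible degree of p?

3

Forward differences of the values at x = 1, 2, 3, 4, 5, 6, 7:
  p  : -12  -47  -146  -345  -680  -1187  -1902
  Δ  : -35  -99  -199  -335  -507  -715
  Δ^2: -64  -100  -136  -172  -208
  Δ^3: -36  -36  -36  -36
  Δ^4: 0  0  0
  Δ^5: 0  0
  Δ^6: 0
The third differences are constant (-36) and nonzero, while all higher differences vanish, so the minimal degree is 3.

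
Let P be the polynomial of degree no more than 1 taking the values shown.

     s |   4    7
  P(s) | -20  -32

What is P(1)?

Write P(s) = as + b. Substituting each data point gives a linear system:
  4a + b = -20
  7a + b = -32
Solving the system yields a = -4, b = -4.
So P(s) = -4s - 4.
Then P(1) = -8.

-8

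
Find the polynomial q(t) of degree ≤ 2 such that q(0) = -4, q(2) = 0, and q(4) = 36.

q(t) = 4t^2 - 6t - 4

Using the Lagrange interpolation formula with nodes 0, 2, 4:
  L_0(t) = (t - 2)(t - 4) / 8
  L_1(t) = t(t - 4) / -4
  L_2(t) = t(t - 2) / 8
Then q(t) = -4·L_0(t) + 0·L_1(t) + 36·L_2(t).
Expanding and collecting terms gives q(t) = 4t^2 - 6t - 4.
Check: q(4) = 36. ✓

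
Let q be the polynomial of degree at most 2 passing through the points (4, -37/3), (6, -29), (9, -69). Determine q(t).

q(t) = -t^2 + (5/3)t - 3

Using the Lagrange interpolation formula with nodes 4, 6, 9:
  L_0(t) = (t - 6)(t - 9) / 10
  L_1(t) = (t - 4)(t - 9) / -6
  L_2(t) = (t - 4)(t - 6) / 15
Then q(t) = -37/3·L_0(t) - 29·L_1(t) - 69·L_2(t).
Expanding and collecting terms gives q(t) = -t^2 + (5/3)t - 3.
Check: q(4) = -37/3. ✓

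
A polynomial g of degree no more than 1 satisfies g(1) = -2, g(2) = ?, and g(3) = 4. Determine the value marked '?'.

On equispaced nodes a degree-1 polynomial has vanishing second forward difference, so
  g(1) - 2·g(2) + g(3) = 0.
Substituting the known values and solving for g(2):
  -2·g(2) = -2
  g(2) = 1.

1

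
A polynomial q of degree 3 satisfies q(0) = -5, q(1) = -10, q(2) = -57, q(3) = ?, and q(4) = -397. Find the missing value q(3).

-176

The 4 known points determine the degree-3 polynomial uniquely.
Write q(s) = as^3 + bs^2 + cs + d. Substituting each data point gives a linear system:
  d = -5
  a + b + c + d = -10
  8a + 4b + 2c + d = -57
  64a + 16b + 4c + d = -397
Solving the system yields a = -5, b = -6, c = 6, d = -5.
So q(s) = -5s^3 - 6s^2 + 6s - 5.
Then q(3) = -176.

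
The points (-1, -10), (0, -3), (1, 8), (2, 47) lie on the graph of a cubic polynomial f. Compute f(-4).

Forward differences of the values at x = -1, 0, 1, 2:
  f  : -10  -3  8  47
  Δ  : 7  11  39
  Δ^2: 4  28
  Δ^3: 24
The third differences are constant, confirming degree 3.
Interpolating (Newton forward form) and evaluating at x = -4 gives f(-4) = -247.

-247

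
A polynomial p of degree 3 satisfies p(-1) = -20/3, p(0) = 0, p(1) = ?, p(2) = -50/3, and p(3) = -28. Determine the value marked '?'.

-16/3

On equispaced nodes a degree-3 polynomial has vanishing fourth forward difference, so
  p(-1) - 4·p(0) + 6·p(1) - 4·p(2) + p(3) = 0.
Substituting the known values and solving for p(1):
  6·p(1) = -32
  p(1) = -16/3.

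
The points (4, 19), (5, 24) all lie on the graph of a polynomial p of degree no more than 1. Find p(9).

44

Write p(u) = au + b. Substituting each data point gives a linear system:
  4a + b = 19
  5a + b = 24
Solving the system yields a = 5, b = -1.
So p(u) = 5u - 1.
Then p(9) = 44.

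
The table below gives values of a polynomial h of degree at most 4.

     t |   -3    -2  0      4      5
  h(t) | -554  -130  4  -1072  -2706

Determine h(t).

Using the Lagrange interpolation formula with nodes -3, -2, 0, 4, 5:
  L_0(t) = (t + 2)t(t - 4)(t - 5) / 168
  L_1(t) = (t + 3)t(t - 4)(t - 5) / -84
  L_2(t) = (t + 3)(t + 2)(t - 4)(t - 5) / 120
  L_3(t) = (t + 3)(t + 2)t(t - 5) / -168
  L_4(t) = (t + 3)(t + 2)t(t - 4) / 280
Then h(t) = -554·L_0(t) - 130·L_1(t) + 4·L_2(t) - 1072·L_3(t) - 2706·L_4(t).
Expanding and collecting terms gives h(t) = -5t^4 + 4t^3 - 4t^2 + 3t + 4.
Check: h(0) = 4. ✓

h(t) = -5t^4 + 4t^3 - 4t^2 + 3t + 4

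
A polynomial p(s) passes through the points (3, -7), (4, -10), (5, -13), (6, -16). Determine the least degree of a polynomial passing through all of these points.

1

Forward differences of the values at s = 3, 4, 5, 6:
  p  : -7  -10  -13  -16
  Δ  : -3  -3  -3
  Δ^2: 0  0
  Δ^3: 0
The first differences are constant (-3) and nonzero, while all higher differences vanish, so the minimal degree is 1.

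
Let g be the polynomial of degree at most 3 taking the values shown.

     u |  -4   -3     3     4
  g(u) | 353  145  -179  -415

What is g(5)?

Write g(u) = au^3 + bu^2 + cu + d. Substituting each data point gives a linear system:
  -64a + 16b - 4c + d = 353
  -27a + 9b - 3c + d = 145
  27a + 9b + 3c + d = -179
  64a + 16b + 4c + d = -415
Solving the system yields a = -6, b = -2, c = 0, d = 1.
So g(u) = -6u^3 - 2u^2 + 1.
Then g(5) = -799.

-799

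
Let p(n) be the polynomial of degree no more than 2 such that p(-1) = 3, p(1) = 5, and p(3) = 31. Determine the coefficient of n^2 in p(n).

Write p(n) = an^2 + bn + c. Substituting each data point gives a linear system:
  a - b + c = 3
  a + b + c = 5
  9a + 3b + c = 31
Solving the system yields a = 3, b = 1, c = 1.
So p(n) = 3n^2 + n + 1.
The leading coefficient is 3.

3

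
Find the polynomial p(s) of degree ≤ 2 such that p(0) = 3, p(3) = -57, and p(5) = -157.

p(s) = -6s^2 - 2s + 3

Write p(s) = as^2 + bs + c. Substituting each data point gives a linear system:
  c = 3
  9a + 3b + c = -57
  25a + 5b + c = -157
Solving the system yields a = -6, b = -2, c = 3.
So p(s) = -6s² - 2s + 3.
Check: p(3) = -57. ✓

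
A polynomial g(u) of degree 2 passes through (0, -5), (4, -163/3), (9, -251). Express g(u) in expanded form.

g(u) = -3u^2 - (1/3)u - 5

Write g(u) = au^2 + bu + c. Substituting each data point gives a linear system:
  c = -5
  16a + 4b + c = -163/3
  81a + 9b + c = -251
Solving the system yields a = -3, b = -1/3, c = -5.
So g(u) = -3u^2 - (1/3)u - 5.
Check: g(4) = -163/3. ✓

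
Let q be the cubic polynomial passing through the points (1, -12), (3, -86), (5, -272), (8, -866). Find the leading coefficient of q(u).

Write q(u) = au^3 + bu^2 + cu + d. Substituting each data point gives a linear system:
  a + b + c + d = -12
  27a + 9b + 3c + d = -86
  125a + 25b + 5c + d = -272
  512a + 64b + 8c + d = -866
Solving the system yields a = -1, b = -5, c = -4, d = -2.
So q(u) = -u³ - 5u² - 4u - 2.
The leading coefficient is -1.

-1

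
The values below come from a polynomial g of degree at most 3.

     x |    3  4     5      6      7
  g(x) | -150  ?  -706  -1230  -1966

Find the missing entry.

On equispaced nodes a degree-3 polynomial has vanishing fourth forward difference, so
  g(3) - 4·g(4) + 6·g(5) - 4·g(6) + g(7) = 0.
Substituting the known values and solving for g(4):
  -4·g(4) = 1432
  g(4) = -358.

-358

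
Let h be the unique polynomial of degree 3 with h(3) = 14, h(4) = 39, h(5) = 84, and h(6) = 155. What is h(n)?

Write h(n) = an^3 + bn^2 + cn + d. Substituting each data point gives a linear system:
  27a + 9b + 3c + d = 14
  64a + 16b + 4c + d = 39
  125a + 25b + 5c + d = 84
  216a + 36b + 6c + d = 155
Solving the system yields a = 1, b = -2, c = 2, d = -1.
So h(n) = n^3 - 2n^2 + 2n - 1.
Check: h(3) = 14. ✓

h(n) = n^3 - 2n^2 + 2n - 1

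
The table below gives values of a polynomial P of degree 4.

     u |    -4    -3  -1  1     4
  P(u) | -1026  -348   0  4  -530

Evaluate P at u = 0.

6

Write P(u) = au^4 + bu^3 + cu^2 + du + e. Substituting each data point gives a linear system:
  256a - 64b + 16c - 4d + e = -1026
  81a - 27b + 9c - 3d + e = -348
  a - b + c - d + e = 0
  a + b + c + d + e = 4
  256a + 64b + 16c + 4d + e = -530
Solving the system yields a = -3, b = 4, c = -1, d = -2, e = 6.
So P(u) = -3u⁴ + 4u³ - u² - 2u + 6.
Then P(0) = 6.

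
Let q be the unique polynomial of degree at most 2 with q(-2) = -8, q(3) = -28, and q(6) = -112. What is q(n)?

q(n) = -3n^2 - n + 2

Using the Lagrange interpolation formula with nodes -2, 3, 6:
  L_0(n) = (n - 3)(n - 6) / 40
  L_1(n) = (n + 2)(n - 6) / -15
  L_2(n) = (n + 2)(n - 3) / 24
Then q(n) = -8·L_0(n) - 28·L_1(n) - 112·L_2(n).
Expanding and collecting terms gives q(n) = -3n^2 - n + 2.
Check: q(3) = -28. ✓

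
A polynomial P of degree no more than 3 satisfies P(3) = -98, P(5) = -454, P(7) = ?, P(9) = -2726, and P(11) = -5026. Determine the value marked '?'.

The 4 known points determine the degree-3 polynomial uniquely.
Write P(n) = an^3 + bn^2 + cn + d. Substituting each data point gives a linear system:
  27a + 9b + 3c + d = -98
  125a + 25b + 5c + d = -454
  729a + 81b + 9c + d = -2726
  1331a + 121b + 11c + d = -5026
Solving the system yields a = -4, b = 3, c = -6, d = 1.
So P(n) = -4n^3 + 3n^2 - 6n + 1.
Then P(7) = -1266.

-1266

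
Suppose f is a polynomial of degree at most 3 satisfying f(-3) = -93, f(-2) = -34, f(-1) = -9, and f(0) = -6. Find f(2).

Forward differences of the values at t = -3, -2, -1, 0:
  f  : -93  -34  -9  -6
  Δ  : 59  25  3
  Δ^2: -34  -22
  Δ^3: 12
The third differences are constant, confirming degree 3.
Interpolating (Newton forward form) and evaluating at t = 2 gives f(2) = -18.

-18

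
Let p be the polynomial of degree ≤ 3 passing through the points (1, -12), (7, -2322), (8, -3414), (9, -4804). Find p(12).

-11122

Write p(t) = at^3 + bt^2 + ct + d. Substituting each data point gives a linear system:
  a + b + c + d = -12
  343a + 49b + 7c + d = -2322
  512a + 64b + 8c + d = -3414
  729a + 81b + 9c + d = -4804
Solving the system yields a = -6, b = -5, c = -3, d = 2.
So p(t) = -6t^3 - 5t^2 - 3t + 2.
Then p(12) = -11122.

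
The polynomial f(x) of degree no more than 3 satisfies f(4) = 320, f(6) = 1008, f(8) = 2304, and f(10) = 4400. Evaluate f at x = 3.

Using the Lagrange interpolation formula with nodes 4, 6, 8, 10:
  L_0(x) = (x - 6)(x - 8)(x - 10) / -48
  L_1(x) = (x - 4)(x - 8)(x - 10) / 16
  L_2(x) = (x - 4)(x - 6)(x - 10) / -16
  L_3(x) = (x - 4)(x - 6)(x - 8) / 48
Then f(x) = 320·L_0(x) + 1008·L_1(x) + 2304·L_2(x) + 4400·L_3(x).
Expanding and collecting terms gives f(x) = 4x^3 + 4x^2.
Evaluating at x = 3: f(3) = 144.

144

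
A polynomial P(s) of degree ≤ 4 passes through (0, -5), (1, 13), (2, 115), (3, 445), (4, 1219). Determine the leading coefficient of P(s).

3

Write P(s) = as^4 + bs^3 + cs^2 + ds + e. Substituting each data point gives a linear system:
  e = -5
  a + b + c + d + e = 13
  16a + 8b + 4c + 2d + e = 115
  81a + 27b + 9c + 3d + e = 445
  256a + 64b + 16c + 4d + e = 1219
Solving the system yields a = 3, b = 6, c = 3, d = 6, e = -5.
So P(s) = 3s^4 + 6s^3 + 3s^2 + 6s - 5.
The leading coefficient is 3.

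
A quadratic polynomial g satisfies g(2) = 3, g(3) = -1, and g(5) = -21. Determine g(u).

g(u) = -2u^2 + 6u - 1

Write g(u) = au^2 + bu + c. Substituting each data point gives a linear system:
  4a + 2b + c = 3
  9a + 3b + c = -1
  25a + 5b + c = -21
Solving the system yields a = -2, b = 6, c = -1.
So g(u) = -2u^2 + 6u - 1.
Check: g(5) = -21. ✓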